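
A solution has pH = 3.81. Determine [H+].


[H+] = 10^(-pH)
[H+] = 10^(-3.81)
[H+] = 1.549e-04 M

1.549e-04 M


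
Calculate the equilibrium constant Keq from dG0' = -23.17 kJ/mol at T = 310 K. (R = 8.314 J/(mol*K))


Keq = exp(-dG0 * 1000 / (R * T))
Keq = exp(-(-23.17) * 1000 / (8.314 * 310))
Keq = 8021.5648

8021.5648


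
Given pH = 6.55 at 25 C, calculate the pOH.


pOH = 14 - pH
pOH = 14 - 6.55
pOH = 7.45

7.45


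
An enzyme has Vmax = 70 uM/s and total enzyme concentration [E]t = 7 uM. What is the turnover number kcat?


kcat = Vmax / [E]t
kcat = 70 / 7
kcat = 10.0 s^-1

10.0 s^-1


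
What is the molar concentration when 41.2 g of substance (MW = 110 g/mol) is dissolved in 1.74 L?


C = (mass / MW) / volume
C = (41.2 / 110) / 1.74
C = 0.2153 M

0.2153 M


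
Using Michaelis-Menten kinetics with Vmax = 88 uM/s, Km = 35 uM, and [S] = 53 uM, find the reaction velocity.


v = Vmax * [S] / (Km + [S])
v = 88 * 53 / (35 + 53)
v = 53.0 uM/s

53.0 uM/s


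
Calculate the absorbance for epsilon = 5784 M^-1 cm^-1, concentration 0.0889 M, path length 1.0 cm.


A = epsilon * c * l
A = 5784 * 0.0889 * 1.0
A = 514.1976

514.1976


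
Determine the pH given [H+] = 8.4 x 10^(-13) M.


pH = -log10([H+])
pH = -log10(8.4 x 10^(-13))
pH = 12.0757

12.0757


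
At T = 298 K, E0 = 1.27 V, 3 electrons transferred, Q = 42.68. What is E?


E = E0 - (RT/nF) * ln(Q)
E = 1.27 - (8.314 * 298 / (3 * 96485)) * ln(42.68)
E = 1.2379 V

1.2379 V


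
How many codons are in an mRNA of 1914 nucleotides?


codons = nucleotides / 3
codons = 1914 / 3 = 638

638


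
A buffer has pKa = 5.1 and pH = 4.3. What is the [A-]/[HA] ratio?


[A-]/[HA] = 10^(pH - pKa)
= 10^(4.3 - 5.1)
= 0.1585

0.1585


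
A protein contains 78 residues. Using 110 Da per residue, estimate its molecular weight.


MW = n_residues * 110 Da
MW = 78 * 110
MW = 8580 Da

8580 Da


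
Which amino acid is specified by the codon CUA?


Standard genetic code lookup.
Codon CUA -> Leu

Leu


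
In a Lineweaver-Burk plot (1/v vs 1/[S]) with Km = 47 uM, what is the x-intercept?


x-intercept = -1/Km
= -1/47
= -0.0213 1/uM

-0.0213 1/uM


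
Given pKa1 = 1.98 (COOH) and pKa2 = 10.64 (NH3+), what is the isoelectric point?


pI = (pKa1 + pKa2) / 2
pI = (1.98 + 10.64) / 2
pI = 6.31

6.31


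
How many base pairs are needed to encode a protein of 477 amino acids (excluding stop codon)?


Each amino acid = 1 codon = 3 bp
bp = 477 * 3 = 1431 bp

1431 bp


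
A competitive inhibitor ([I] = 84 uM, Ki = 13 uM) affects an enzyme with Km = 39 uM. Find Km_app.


Km_app = Km * (1 + [I]/Ki)
Km_app = 39 * (1 + 84/13)
Km_app = 291.0 uM

291.0 uM


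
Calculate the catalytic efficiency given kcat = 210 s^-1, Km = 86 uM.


Catalytic efficiency = kcat / Km
= 210 / 86
= 2.4419 uM^-1*s^-1

2.4419 uM^-1*s^-1


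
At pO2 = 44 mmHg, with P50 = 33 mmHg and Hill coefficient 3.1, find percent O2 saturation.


Y = pO2^n / (P50^n + pO2^n)
Y = 44^3.1 / (33^3.1 + 44^3.1)
Y = 70.93%

70.93%


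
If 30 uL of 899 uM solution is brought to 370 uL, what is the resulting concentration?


C2 = C1 * V1 / V2
C2 = 899 * 30 / 370
C2 = 72.8919 uM

72.8919 uM


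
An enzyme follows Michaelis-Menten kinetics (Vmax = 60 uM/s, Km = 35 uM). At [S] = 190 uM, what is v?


v = Vmax * [S] / (Km + [S])
v = 60 * 190 / (35 + 190)
v = 50.6667 uM/s

50.6667 uM/s


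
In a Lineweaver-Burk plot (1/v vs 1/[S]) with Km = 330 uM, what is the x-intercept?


x-intercept = -1/Km
= -1/330
= -0.003 1/uM

-0.003 1/uM


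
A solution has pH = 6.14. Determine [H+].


[H+] = 10^(-pH)
[H+] = 10^(-6.14)
[H+] = 7.244e-07 M

7.244e-07 M


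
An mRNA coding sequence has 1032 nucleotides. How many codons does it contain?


codons = nucleotides / 3
codons = 1032 / 3 = 344

344


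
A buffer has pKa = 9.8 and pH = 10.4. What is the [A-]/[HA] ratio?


[A-]/[HA] = 10^(pH - pKa)
= 10^(10.4 - 9.8)
= 3.9811

3.9811


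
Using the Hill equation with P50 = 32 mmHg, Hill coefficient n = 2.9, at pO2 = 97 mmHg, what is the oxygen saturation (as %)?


Y = pO2^n / (P50^n + pO2^n)
Y = 97^2.9 / (32^2.9 + 97^2.9)
Y = 96.14%

96.14%


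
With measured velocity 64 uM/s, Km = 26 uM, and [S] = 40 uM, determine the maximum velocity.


Vmax = v * (Km + [S]) / [S]
Vmax = 64 * (26 + 40) / 40
Vmax = 105.6 uM/s

105.6 uM/s


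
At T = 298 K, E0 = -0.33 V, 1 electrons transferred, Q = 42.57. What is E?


E = E0 - (RT/nF) * ln(Q)
E = -0.33 - (8.314 * 298 / (1 * 96485)) * ln(42.57)
E = -0.4263 V

-0.4263 V


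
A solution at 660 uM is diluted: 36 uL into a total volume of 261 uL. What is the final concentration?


C2 = C1 * V1 / V2
C2 = 660 * 36 / 261
C2 = 91.0345 uM

91.0345 uM


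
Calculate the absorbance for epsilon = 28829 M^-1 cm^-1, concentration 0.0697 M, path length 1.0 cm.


A = epsilon * c * l
A = 28829 * 0.0697 * 1.0
A = 2009.3813

2009.3813


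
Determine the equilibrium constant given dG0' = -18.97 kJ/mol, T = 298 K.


Keq = exp(-dG0 * 1000 / (R * T))
Keq = exp(-(-18.97) * 1000 / (8.314 * 298))
Keq = 2114.7454

2114.7454


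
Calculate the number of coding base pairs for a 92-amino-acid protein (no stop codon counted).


Each amino acid = 1 codon = 3 bp
bp = 92 * 3 = 276 bp

276 bp


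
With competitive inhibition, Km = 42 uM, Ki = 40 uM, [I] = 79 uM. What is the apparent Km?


Km_app = Km * (1 + [I]/Ki)
Km_app = 42 * (1 + 79/40)
Km_app = 124.95 uM

124.95 uM


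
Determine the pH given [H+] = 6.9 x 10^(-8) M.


pH = -log10([H+])
pH = -log10(6.9 x 10^(-8))
pH = 7.1612

7.1612


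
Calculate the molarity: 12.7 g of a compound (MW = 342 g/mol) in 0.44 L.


C = (mass / MW) / volume
C = (12.7 / 342) / 0.44
C = 0.0844 M

0.0844 M


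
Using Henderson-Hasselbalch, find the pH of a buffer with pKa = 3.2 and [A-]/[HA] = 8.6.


pH = pKa + log10([A-]/[HA])
pH = 3.2 + log10(8.6)
pH = 4.1345

4.1345


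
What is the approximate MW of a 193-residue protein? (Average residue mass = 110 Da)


MW = n_residues * 110 Da
MW = 193 * 110
MW = 21230 Da

21230 Da


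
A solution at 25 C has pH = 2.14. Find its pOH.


pOH = 14 - pH
pOH = 14 - 2.14
pOH = 11.86

11.86


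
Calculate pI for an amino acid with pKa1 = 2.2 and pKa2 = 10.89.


pI = (pKa1 + pKa2) / 2
pI = (2.2 + 10.89) / 2
pI = 6.545

6.545


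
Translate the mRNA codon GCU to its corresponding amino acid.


Standard genetic code lookup.
Codon GCU -> Ala

Ala


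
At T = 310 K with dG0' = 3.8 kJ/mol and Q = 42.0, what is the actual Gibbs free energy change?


dG = dG0' + RT * ln(Q) / 1000
dG = 3.8 + 8.314 * 310 * ln(42.0) / 1000
dG = 13.4332 kJ/mol

13.4332 kJ/mol


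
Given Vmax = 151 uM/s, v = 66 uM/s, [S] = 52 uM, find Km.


Km = [S] * (Vmax - v) / v
Km = 52 * (151 - 66) / 66
Km = 66.9697 uM

66.9697 uM


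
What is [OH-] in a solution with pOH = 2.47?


[OH-] = 10^(-pOH)
[OH-] = 10^(-2.47)
[OH-] = 0.0034 M

0.0034 M


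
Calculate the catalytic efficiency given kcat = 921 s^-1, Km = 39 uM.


Catalytic efficiency = kcat / Km
= 921 / 39
= 23.6154 uM^-1*s^-1

23.6154 uM^-1*s^-1


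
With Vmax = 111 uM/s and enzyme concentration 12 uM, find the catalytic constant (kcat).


kcat = Vmax / [E]t
kcat = 111 / 12
kcat = 9.25 s^-1

9.25 s^-1


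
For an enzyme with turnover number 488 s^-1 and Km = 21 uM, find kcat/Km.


Catalytic efficiency = kcat / Km
= 488 / 21
= 23.2381 uM^-1*s^-1

23.2381 uM^-1*s^-1


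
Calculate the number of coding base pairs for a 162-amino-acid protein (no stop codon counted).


Each amino acid = 1 codon = 3 bp
bp = 162 * 3 = 486 bp

486 bp


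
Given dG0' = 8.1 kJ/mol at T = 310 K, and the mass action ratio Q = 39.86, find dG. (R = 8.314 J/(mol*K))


dG = dG0' + RT * ln(Q) / 1000
dG = 8.1 + 8.314 * 310 * ln(39.86) / 1000
dG = 17.5985 kJ/mol

17.5985 kJ/mol


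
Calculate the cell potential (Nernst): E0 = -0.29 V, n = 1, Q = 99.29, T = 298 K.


E = E0 - (RT/nF) * ln(Q)
E = -0.29 - (8.314 * 298 / (1 * 96485)) * ln(99.29)
E = -0.4081 V

-0.4081 V


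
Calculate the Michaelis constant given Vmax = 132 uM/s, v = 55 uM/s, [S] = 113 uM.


Km = [S] * (Vmax - v) / v
Km = 113 * (132 - 55) / 55
Km = 158.2 uM

158.2 uM


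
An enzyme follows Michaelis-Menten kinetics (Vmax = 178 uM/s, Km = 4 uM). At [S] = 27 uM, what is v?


v = Vmax * [S] / (Km + [S])
v = 178 * 27 / (4 + 27)
v = 155.0323 uM/s

155.0323 uM/s


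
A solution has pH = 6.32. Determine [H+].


[H+] = 10^(-pH)
[H+] = 10^(-6.32)
[H+] = 4.786e-07 M

4.786e-07 M


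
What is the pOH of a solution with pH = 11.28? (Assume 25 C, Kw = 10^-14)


pOH = 14 - pH
pOH = 14 - 11.28
pOH = 2.72

2.72


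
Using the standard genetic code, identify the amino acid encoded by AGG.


Standard genetic code lookup.
Codon AGG -> Arg

Arg


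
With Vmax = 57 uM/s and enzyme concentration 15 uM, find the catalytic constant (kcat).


kcat = Vmax / [E]t
kcat = 57 / 15
kcat = 3.8 s^-1

3.8 s^-1


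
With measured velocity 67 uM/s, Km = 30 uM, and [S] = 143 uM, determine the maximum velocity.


Vmax = v * (Km + [S]) / [S]
Vmax = 67 * (30 + 143) / 143
Vmax = 81.0559 uM/s

81.0559 uM/s


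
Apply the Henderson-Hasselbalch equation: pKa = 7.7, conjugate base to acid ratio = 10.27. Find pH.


pH = pKa + log10([A-]/[HA])
pH = 7.7 + log10(10.27)
pH = 8.7116

8.7116


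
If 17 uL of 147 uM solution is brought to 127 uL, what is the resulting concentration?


C2 = C1 * V1 / V2
C2 = 147 * 17 / 127
C2 = 19.6772 uM

19.6772 uM


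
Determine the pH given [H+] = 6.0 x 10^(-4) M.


pH = -log10([H+])
pH = -log10(6.0 x 10^(-4))
pH = 3.2218

3.2218


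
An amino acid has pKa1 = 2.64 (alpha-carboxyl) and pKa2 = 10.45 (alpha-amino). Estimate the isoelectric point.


pI = (pKa1 + pKa2) / 2
pI = (2.64 + 10.45) / 2
pI = 6.545

6.545


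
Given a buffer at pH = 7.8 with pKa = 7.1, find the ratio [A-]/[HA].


[A-]/[HA] = 10^(pH - pKa)
= 10^(7.8 - 7.1)
= 5.0119

5.0119


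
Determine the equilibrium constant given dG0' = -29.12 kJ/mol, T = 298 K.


Keq = exp(-dG0 * 1000 / (R * T))
Keq = exp(-(-29.12) * 1000 / (8.314 * 298))
Keq = 127190.6579

127190.6579


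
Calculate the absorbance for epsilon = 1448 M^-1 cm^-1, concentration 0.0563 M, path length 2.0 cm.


A = epsilon * c * l
A = 1448 * 0.0563 * 2.0
A = 163.0448

163.0448


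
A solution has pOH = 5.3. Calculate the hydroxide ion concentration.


[OH-] = 10^(-pOH)
[OH-] = 10^(-5.3)
[OH-] = 5.012e-06 M

5.012e-06 M


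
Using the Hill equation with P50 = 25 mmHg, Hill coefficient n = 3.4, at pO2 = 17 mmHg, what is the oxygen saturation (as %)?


Y = pO2^n / (P50^n + pO2^n)
Y = 17^3.4 / (25^3.4 + 17^3.4)
Y = 21.23%

21.23%


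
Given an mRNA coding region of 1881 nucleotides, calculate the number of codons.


codons = nucleotides / 3
codons = 1881 / 3 = 627

627


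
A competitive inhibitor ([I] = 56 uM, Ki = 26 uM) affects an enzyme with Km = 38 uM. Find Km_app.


Km_app = Km * (1 + [I]/Ki)
Km_app = 38 * (1 + 56/26)
Km_app = 119.8462 uM

119.8462 uM


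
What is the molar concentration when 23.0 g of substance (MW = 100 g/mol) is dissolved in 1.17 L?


C = (mass / MW) / volume
C = (23.0 / 100) / 1.17
C = 0.1966 M

0.1966 M


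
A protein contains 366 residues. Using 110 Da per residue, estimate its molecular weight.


MW = n_residues * 110 Da
MW = 366 * 110
MW = 40260 Da

40260 Da


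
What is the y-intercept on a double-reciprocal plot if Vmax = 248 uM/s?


y-intercept = 1/Vmax
= 1/248
= 0.004 s/uM

0.004 s/uM


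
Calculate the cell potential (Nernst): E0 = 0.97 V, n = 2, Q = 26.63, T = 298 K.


E = E0 - (RT/nF) * ln(Q)
E = 0.97 - (8.314 * 298 / (2 * 96485)) * ln(26.63)
E = 0.9279 V

0.9279 V


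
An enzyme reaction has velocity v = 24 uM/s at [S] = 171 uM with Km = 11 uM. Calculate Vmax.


Vmax = v * (Km + [S]) / [S]
Vmax = 24 * (11 + 171) / 171
Vmax = 25.5439 uM/s

25.5439 uM/s


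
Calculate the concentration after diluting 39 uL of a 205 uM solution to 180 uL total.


C2 = C1 * V1 / V2
C2 = 205 * 39 / 180
C2 = 44.4167 uM

44.4167 uM


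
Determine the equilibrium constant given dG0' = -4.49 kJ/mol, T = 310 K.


Keq = exp(-dG0 * 1000 / (R * T))
Keq = exp(-(-4.49) * 1000 / (8.314 * 310))
Keq = 5.7094

5.7094


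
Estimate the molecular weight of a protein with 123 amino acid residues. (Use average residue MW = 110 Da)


MW = n_residues * 110 Da
MW = 123 * 110
MW = 13530 Da

13530 Da


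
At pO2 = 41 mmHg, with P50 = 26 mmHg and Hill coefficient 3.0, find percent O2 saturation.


Y = pO2^n / (P50^n + pO2^n)
Y = 41^3.0 / (26^3.0 + 41^3.0)
Y = 79.68%

79.68%


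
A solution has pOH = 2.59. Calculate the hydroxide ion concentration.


[OH-] = 10^(-pOH)
[OH-] = 10^(-2.59)
[OH-] = 0.0026 M

0.0026 M


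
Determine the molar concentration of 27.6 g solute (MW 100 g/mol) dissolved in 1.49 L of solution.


C = (mass / MW) / volume
C = (27.6 / 100) / 1.49
C = 0.1852 M

0.1852 M


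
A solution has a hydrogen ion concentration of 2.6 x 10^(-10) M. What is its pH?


pH = -log10([H+])
pH = -log10(2.6 x 10^(-10))
pH = 9.585

9.585


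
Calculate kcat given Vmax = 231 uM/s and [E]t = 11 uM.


kcat = Vmax / [E]t
kcat = 231 / 11
kcat = 21.0 s^-1

21.0 s^-1


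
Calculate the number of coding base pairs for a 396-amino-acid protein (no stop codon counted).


Each amino acid = 1 codon = 3 bp
bp = 396 * 3 = 1188 bp

1188 bp


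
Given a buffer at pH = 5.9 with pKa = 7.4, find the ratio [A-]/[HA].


[A-]/[HA] = 10^(pH - pKa)
= 10^(5.9 - 7.4)
= 0.0316

0.0316


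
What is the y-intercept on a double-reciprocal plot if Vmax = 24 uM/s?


y-intercept = 1/Vmax
= 1/24
= 0.0417 s/uM

0.0417 s/uM


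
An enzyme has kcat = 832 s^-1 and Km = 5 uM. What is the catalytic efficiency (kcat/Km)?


Catalytic efficiency = kcat / Km
= 832 / 5
= 166.4 uM^-1*s^-1

166.4 uM^-1*s^-1


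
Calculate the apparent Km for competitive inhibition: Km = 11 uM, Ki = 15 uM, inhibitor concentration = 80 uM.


Km_app = Km * (1 + [I]/Ki)
Km_app = 11 * (1 + 80/15)
Km_app = 69.6667 uM

69.6667 uM


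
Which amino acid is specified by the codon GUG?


Standard genetic code lookup.
Codon GUG -> Val

Val


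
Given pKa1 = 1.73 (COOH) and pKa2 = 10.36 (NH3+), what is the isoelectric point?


pI = (pKa1 + pKa2) / 2
pI = (1.73 + 10.36) / 2
pI = 6.045

6.045


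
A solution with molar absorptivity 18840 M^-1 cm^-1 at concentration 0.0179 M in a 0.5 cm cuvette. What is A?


A = epsilon * c * l
A = 18840 * 0.0179 * 0.5
A = 168.618

168.618


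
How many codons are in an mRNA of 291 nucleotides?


codons = nucleotides / 3
codons = 291 / 3 = 97

97


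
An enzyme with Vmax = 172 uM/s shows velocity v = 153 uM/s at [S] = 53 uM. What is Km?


Km = [S] * (Vmax - v) / v
Km = 53 * (172 - 153) / 153
Km = 6.5817 uM

6.5817 uM


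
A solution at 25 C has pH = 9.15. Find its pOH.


pOH = 14 - pH
pOH = 14 - 9.15
pOH = 4.85

4.85


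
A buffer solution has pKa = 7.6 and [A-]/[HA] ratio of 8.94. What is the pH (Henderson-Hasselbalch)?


pH = pKa + log10([A-]/[HA])
pH = 7.6 + log10(8.94)
pH = 8.5513

8.5513


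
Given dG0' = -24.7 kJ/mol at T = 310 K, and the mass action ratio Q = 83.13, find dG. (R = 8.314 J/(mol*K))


dG = dG0' + RT * ln(Q) / 1000
dG = -24.7 + 8.314 * 310 * ln(83.13) / 1000
dG = -13.3071 kJ/mol

-13.3071 kJ/mol


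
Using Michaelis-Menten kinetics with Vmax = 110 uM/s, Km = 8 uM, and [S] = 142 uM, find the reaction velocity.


v = Vmax * [S] / (Km + [S])
v = 110 * 142 / (8 + 142)
v = 104.1333 uM/s

104.1333 uM/s


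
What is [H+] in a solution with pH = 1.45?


[H+] = 10^(-pH)
[H+] = 10^(-1.45)
[H+] = 0.0355 M

0.0355 M


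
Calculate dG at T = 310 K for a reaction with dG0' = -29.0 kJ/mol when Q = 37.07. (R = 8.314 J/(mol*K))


dG = dG0' + RT * ln(Q) / 1000
dG = -29.0 + 8.314 * 310 * ln(37.07) / 1000
dG = -19.6886 kJ/mol

-19.6886 kJ/mol


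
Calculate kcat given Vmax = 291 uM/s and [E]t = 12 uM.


kcat = Vmax / [E]t
kcat = 291 / 12
kcat = 24.25 s^-1

24.25 s^-1


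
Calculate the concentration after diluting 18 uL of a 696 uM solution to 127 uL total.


C2 = C1 * V1 / V2
C2 = 696 * 18 / 127
C2 = 98.6457 uM

98.6457 uM


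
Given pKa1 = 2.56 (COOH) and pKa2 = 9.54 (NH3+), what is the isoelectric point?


pI = (pKa1 + pKa2) / 2
pI = (2.56 + 9.54) / 2
pI = 6.05

6.05


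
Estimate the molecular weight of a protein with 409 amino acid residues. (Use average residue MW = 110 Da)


MW = n_residues * 110 Da
MW = 409 * 110
MW = 44990 Da

44990 Da


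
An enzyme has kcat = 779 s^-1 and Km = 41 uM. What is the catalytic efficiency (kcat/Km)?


Catalytic efficiency = kcat / Km
= 779 / 41
= 19.0 uM^-1*s^-1

19.0 uM^-1*s^-1


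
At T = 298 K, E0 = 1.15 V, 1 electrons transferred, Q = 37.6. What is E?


E = E0 - (RT/nF) * ln(Q)
E = 1.15 - (8.314 * 298 / (1 * 96485)) * ln(37.6)
E = 1.0569 V

1.0569 V


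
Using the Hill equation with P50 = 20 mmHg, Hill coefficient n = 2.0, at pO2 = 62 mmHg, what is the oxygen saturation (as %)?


Y = pO2^n / (P50^n + pO2^n)
Y = 62^2.0 / (20^2.0 + 62^2.0)
Y = 90.57%

90.57%


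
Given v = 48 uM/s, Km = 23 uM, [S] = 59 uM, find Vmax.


Vmax = v * (Km + [S]) / [S]
Vmax = 48 * (23 + 59) / 59
Vmax = 66.7119 uM/s

66.7119 uM/s


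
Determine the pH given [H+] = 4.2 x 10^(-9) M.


pH = -log10([H+])
pH = -log10(4.2 x 10^(-9))
pH = 8.3768

8.3768


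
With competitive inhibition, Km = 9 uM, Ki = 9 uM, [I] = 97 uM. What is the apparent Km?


Km_app = Km * (1 + [I]/Ki)
Km_app = 9 * (1 + 97/9)
Km_app = 106.0 uM

106.0 uM


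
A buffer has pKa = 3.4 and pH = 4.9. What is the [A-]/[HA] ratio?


[A-]/[HA] = 10^(pH - pKa)
= 10^(4.9 - 3.4)
= 31.6228

31.6228


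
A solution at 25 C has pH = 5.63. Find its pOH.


pOH = 14 - pH
pOH = 14 - 5.63
pOH = 8.37

8.37


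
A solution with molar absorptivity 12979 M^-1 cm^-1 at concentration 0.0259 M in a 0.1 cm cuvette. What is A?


A = epsilon * c * l
A = 12979 * 0.0259 * 0.1
A = 33.6156

33.6156


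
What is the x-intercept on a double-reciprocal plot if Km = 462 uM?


x-intercept = -1/Km
= -1/462
= -0.0022 1/uM

-0.0022 1/uM


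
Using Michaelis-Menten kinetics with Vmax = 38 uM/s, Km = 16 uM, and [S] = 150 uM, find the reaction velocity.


v = Vmax * [S] / (Km + [S])
v = 38 * 150 / (16 + 150)
v = 34.3373 uM/s

34.3373 uM/s


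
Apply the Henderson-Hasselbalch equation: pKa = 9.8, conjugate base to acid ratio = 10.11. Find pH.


pH = pKa + log10([A-]/[HA])
pH = 9.8 + log10(10.11)
pH = 10.8048

10.8048


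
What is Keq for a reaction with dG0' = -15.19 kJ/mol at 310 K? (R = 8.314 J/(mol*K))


Keq = exp(-dG0 * 1000 / (R * T))
Keq = exp(-(-15.19) * 1000 / (8.314 * 310))
Keq = 362.7353

362.7353


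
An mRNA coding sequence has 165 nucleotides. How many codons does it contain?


codons = nucleotides / 3
codons = 165 / 3 = 55

55


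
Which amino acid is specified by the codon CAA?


Standard genetic code lookup.
Codon CAA -> Gln

Gln


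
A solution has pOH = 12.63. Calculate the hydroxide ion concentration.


[OH-] = 10^(-pOH)
[OH-] = 10^(-12.63)
[OH-] = 2.344e-13 M

2.344e-13 M


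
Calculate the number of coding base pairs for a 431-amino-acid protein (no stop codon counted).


Each amino acid = 1 codon = 3 bp
bp = 431 * 3 = 1293 bp

1293 bp


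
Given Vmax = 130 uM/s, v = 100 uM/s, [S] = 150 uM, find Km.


Km = [S] * (Vmax - v) / v
Km = 150 * (130 - 100) / 100
Km = 45.0 uM

45.0 uM


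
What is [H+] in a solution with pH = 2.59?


[H+] = 10^(-pH)
[H+] = 10^(-2.59)
[H+] = 0.0026 M

0.0026 M


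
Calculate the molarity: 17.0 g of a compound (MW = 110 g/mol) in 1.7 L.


C = (mass / MW) / volume
C = (17.0 / 110) / 1.7
C = 0.0909 M

0.0909 M


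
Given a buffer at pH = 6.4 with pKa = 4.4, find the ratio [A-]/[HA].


[A-]/[HA] = 10^(pH - pKa)
= 10^(6.4 - 4.4)
= 100.0

100.0


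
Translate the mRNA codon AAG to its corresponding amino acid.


Standard genetic code lookup.
Codon AAG -> Lys

Lys


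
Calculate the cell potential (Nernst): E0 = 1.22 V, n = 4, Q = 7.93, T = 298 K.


E = E0 - (RT/nF) * ln(Q)
E = 1.22 - (8.314 * 298 / (4 * 96485)) * ln(7.93)
E = 1.2067 V

1.2067 V


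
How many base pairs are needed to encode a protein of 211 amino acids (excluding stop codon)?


Each amino acid = 1 codon = 3 bp
bp = 211 * 3 = 633 bp

633 bp


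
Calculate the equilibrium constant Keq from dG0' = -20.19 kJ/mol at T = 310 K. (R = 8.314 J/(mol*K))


Keq = exp(-dG0 * 1000 / (R * T))
Keq = exp(-(-20.19) * 1000 / (8.314 * 310))
Keq = 2524.1457

2524.1457


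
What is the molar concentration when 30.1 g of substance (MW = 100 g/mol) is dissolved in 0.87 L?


C = (mass / MW) / volume
C = (30.1 / 100) / 0.87
C = 0.346 M

0.346 M


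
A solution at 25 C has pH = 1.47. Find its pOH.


pOH = 14 - pH
pOH = 14 - 1.47
pOH = 12.53

12.53


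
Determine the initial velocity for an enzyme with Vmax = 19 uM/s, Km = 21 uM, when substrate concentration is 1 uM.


v = Vmax * [S] / (Km + [S])
v = 19 * 1 / (21 + 1)
v = 0.8636 uM/s

0.8636 uM/s


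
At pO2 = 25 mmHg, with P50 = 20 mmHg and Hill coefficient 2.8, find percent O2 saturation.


Y = pO2^n / (P50^n + pO2^n)
Y = 25^2.8 / (20^2.8 + 25^2.8)
Y = 65.13%

65.13%


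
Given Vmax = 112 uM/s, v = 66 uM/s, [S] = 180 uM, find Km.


Km = [S] * (Vmax - v) / v
Km = 180 * (112 - 66) / 66
Km = 125.4545 uM

125.4545 uM


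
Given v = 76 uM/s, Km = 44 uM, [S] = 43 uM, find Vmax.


Vmax = v * (Km + [S]) / [S]
Vmax = 76 * (44 + 43) / 43
Vmax = 153.7674 uM/s

153.7674 uM/s


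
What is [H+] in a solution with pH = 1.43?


[H+] = 10^(-pH)
[H+] = 10^(-1.43)
[H+] = 0.0372 M

0.0372 M


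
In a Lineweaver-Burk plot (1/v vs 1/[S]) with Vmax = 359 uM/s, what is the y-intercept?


y-intercept = 1/Vmax
= 1/359
= 0.0028 s/uM

0.0028 s/uM


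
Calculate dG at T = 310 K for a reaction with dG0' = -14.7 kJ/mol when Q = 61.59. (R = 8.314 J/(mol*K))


dG = dG0' + RT * ln(Q) / 1000
dG = -14.7 + 8.314 * 310 * ln(61.59) / 1000
dG = -4.0801 kJ/mol

-4.0801 kJ/mol


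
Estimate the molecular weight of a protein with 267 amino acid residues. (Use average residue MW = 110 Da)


MW = n_residues * 110 Da
MW = 267 * 110
MW = 29370 Da

29370 Da


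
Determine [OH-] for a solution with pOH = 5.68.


[OH-] = 10^(-pOH)
[OH-] = 10^(-5.68)
[OH-] = 2.089e-06 M

2.089e-06 M


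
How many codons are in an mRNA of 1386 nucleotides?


codons = nucleotides / 3
codons = 1386 / 3 = 462

462


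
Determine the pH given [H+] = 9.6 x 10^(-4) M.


pH = -log10([H+])
pH = -log10(9.6 x 10^(-4))
pH = 3.0177

3.0177


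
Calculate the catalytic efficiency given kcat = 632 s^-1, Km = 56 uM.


Catalytic efficiency = kcat / Km
= 632 / 56
= 11.2857 uM^-1*s^-1

11.2857 uM^-1*s^-1


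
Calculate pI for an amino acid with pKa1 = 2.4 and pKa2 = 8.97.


pI = (pKa1 + pKa2) / 2
pI = (2.4 + 8.97) / 2
pI = 5.685

5.685


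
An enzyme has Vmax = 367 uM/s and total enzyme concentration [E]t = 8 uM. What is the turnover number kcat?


kcat = Vmax / [E]t
kcat = 367 / 8
kcat = 45.875 s^-1

45.875 s^-1


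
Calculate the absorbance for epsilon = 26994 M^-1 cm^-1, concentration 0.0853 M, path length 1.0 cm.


A = epsilon * c * l
A = 26994 * 0.0853 * 1.0
A = 2302.5882

2302.5882


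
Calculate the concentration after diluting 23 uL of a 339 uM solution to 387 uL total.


C2 = C1 * V1 / V2
C2 = 339 * 23 / 387
C2 = 20.1473 uM

20.1473 uM


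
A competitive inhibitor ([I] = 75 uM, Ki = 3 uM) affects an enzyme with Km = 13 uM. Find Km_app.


Km_app = Km * (1 + [I]/Ki)
Km_app = 13 * (1 + 75/3)
Km_app = 338.0 uM

338.0 uM


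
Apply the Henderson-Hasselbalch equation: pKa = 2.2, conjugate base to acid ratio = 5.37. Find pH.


pH = pKa + log10([A-]/[HA])
pH = 2.2 + log10(5.37)
pH = 2.93

2.93


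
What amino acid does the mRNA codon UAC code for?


Standard genetic code lookup.
Codon UAC -> Tyr

Tyr


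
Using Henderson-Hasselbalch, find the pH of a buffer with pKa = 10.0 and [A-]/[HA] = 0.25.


pH = pKa + log10([A-]/[HA])
pH = 10.0 + log10(0.25)
pH = 9.3979

9.3979


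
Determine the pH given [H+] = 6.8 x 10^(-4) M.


pH = -log10([H+])
pH = -log10(6.8 x 10^(-4))
pH = 3.1675

3.1675


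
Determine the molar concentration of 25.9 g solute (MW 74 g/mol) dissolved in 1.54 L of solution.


C = (mass / MW) / volume
C = (25.9 / 74) / 1.54
C = 0.2273 M

0.2273 M


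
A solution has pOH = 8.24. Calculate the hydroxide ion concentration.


[OH-] = 10^(-pOH)
[OH-] = 10^(-8.24)
[OH-] = 5.754e-09 M

5.754e-09 M


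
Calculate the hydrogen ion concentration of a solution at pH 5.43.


[H+] = 10^(-pH)
[H+] = 10^(-5.43)
[H+] = 3.715e-06 M

3.715e-06 M


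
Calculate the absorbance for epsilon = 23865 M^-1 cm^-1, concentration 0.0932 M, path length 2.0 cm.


A = epsilon * c * l
A = 23865 * 0.0932 * 2.0
A = 4448.436

4448.436


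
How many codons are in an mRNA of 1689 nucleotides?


codons = nucleotides / 3
codons = 1689 / 3 = 563

563


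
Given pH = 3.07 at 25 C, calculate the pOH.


pOH = 14 - pH
pOH = 14 - 3.07
pOH = 10.93

10.93


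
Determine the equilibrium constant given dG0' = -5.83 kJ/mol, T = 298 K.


Keq = exp(-dG0 * 1000 / (R * T))
Keq = exp(-(-5.83) * 1000 / (8.314 * 298))
Keq = 10.5182

10.5182


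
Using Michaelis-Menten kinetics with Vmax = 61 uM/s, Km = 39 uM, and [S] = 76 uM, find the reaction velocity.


v = Vmax * [S] / (Km + [S])
v = 61 * 76 / (39 + 76)
v = 40.313 uM/s

40.313 uM/s


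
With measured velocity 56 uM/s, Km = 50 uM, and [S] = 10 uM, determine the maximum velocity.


Vmax = v * (Km + [S]) / [S]
Vmax = 56 * (50 + 10) / 10
Vmax = 336.0 uM/s

336.0 uM/s


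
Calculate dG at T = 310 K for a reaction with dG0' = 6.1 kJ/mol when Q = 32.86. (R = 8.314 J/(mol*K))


dG = dG0' + RT * ln(Q) / 1000
dG = 6.1 + 8.314 * 310 * ln(32.86) / 1000
dG = 15.1007 kJ/mol

15.1007 kJ/mol


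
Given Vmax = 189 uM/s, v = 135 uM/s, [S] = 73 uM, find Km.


Km = [S] * (Vmax - v) / v
Km = 73 * (189 - 135) / 135
Km = 29.2 uM

29.2 uM


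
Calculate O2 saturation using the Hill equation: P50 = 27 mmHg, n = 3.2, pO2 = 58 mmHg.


Y = pO2^n / (P50^n + pO2^n)
Y = 58^3.2 / (27^3.2 + 58^3.2)
Y = 92.03%

92.03%


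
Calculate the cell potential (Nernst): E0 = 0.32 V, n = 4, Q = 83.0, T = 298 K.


E = E0 - (RT/nF) * ln(Q)
E = 0.32 - (8.314 * 298 / (4 * 96485)) * ln(83.0)
E = 0.2916 V

0.2916 V


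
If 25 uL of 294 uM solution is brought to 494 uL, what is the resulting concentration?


C2 = C1 * V1 / V2
C2 = 294 * 25 / 494
C2 = 14.8785 uM

14.8785 uM


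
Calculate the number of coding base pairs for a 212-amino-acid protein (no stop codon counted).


Each amino acid = 1 codon = 3 bp
bp = 212 * 3 = 636 bp

636 bp


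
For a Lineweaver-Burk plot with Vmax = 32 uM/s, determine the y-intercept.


y-intercept = 1/Vmax
= 1/32
= 0.0312 s/uM

0.0312 s/uM


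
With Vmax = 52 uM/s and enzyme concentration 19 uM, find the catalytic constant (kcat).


kcat = Vmax / [E]t
kcat = 52 / 19
kcat = 2.7368 s^-1

2.7368 s^-1


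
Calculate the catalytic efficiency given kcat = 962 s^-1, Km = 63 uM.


Catalytic efficiency = kcat / Km
= 962 / 63
= 15.2698 uM^-1*s^-1

15.2698 uM^-1*s^-1


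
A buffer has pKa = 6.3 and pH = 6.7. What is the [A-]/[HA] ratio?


[A-]/[HA] = 10^(pH - pKa)
= 10^(6.7 - 6.3)
= 2.5119

2.5119


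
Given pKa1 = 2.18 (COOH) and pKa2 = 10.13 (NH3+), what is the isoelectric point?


pI = (pKa1 + pKa2) / 2
pI = (2.18 + 10.13) / 2
pI = 6.155

6.155


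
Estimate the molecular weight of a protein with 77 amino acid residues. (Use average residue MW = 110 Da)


MW = n_residues * 110 Da
MW = 77 * 110
MW = 8470 Da

8470 Da


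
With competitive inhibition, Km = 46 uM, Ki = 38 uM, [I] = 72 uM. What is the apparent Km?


Km_app = Km * (1 + [I]/Ki)
Km_app = 46 * (1 + 72/38)
Km_app = 133.1579 uM

133.1579 uM


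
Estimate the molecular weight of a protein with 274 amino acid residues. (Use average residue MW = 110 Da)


MW = n_residues * 110 Da
MW = 274 * 110
MW = 30140 Da

30140 Da


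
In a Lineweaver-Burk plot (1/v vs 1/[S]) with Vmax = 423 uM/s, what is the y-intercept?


y-intercept = 1/Vmax
= 1/423
= 0.0024 s/uM

0.0024 s/uM


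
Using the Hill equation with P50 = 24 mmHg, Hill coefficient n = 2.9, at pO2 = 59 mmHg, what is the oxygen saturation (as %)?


Y = pO2^n / (P50^n + pO2^n)
Y = 59^2.9 / (24^2.9 + 59^2.9)
Y = 93.14%

93.14%


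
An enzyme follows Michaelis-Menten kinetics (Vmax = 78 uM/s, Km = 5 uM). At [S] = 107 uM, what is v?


v = Vmax * [S] / (Km + [S])
v = 78 * 107 / (5 + 107)
v = 74.5179 uM/s

74.5179 uM/s


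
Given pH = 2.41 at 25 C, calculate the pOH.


pOH = 14 - pH
pOH = 14 - 2.41
pOH = 11.59

11.59


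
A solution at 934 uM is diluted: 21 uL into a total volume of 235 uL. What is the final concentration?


C2 = C1 * V1 / V2
C2 = 934 * 21 / 235
C2 = 83.4638 uM

83.4638 uM


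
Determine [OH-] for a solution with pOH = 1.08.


[OH-] = 10^(-pOH)
[OH-] = 10^(-1.08)
[OH-] = 0.0832 M

0.0832 M


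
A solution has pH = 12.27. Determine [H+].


[H+] = 10^(-pH)
[H+] = 10^(-12.27)
[H+] = 5.370e-13 M

5.370e-13 M


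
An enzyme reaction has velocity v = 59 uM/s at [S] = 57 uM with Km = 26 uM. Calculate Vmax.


Vmax = v * (Km + [S]) / [S]
Vmax = 59 * (26 + 57) / 57
Vmax = 85.9123 uM/s

85.9123 uM/s


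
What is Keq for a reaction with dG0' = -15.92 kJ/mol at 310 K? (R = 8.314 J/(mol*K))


Keq = exp(-dG0 * 1000 / (R * T))
Keq = exp(-(-15.92) * 1000 / (8.314 * 310))
Keq = 481.5023

481.5023


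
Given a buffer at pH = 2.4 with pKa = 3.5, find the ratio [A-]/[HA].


[A-]/[HA] = 10^(pH - pKa)
= 10^(2.4 - 3.5)
= 0.0794

0.0794


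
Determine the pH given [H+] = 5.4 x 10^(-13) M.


pH = -log10([H+])
pH = -log10(5.4 x 10^(-13))
pH = 12.2676

12.2676


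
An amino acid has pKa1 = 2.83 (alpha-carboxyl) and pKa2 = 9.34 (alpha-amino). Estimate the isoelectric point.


pI = (pKa1 + pKa2) / 2
pI = (2.83 + 9.34) / 2
pI = 6.085

6.085


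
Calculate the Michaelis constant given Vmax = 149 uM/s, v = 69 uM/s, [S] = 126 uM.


Km = [S] * (Vmax - v) / v
Km = 126 * (149 - 69) / 69
Km = 146.087 uM

146.087 uM


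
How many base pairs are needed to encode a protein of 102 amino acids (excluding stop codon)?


Each amino acid = 1 codon = 3 bp
bp = 102 * 3 = 306 bp

306 bp


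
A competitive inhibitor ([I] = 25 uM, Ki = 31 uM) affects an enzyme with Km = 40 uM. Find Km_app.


Km_app = Km * (1 + [I]/Ki)
Km_app = 40 * (1 + 25/31)
Km_app = 72.2581 uM

72.2581 uM


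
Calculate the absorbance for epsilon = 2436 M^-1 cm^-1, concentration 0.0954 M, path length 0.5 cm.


A = epsilon * c * l
A = 2436 * 0.0954 * 0.5
A = 116.1972

116.1972


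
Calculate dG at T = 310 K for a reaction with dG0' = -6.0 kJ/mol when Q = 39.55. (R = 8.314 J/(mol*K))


dG = dG0' + RT * ln(Q) / 1000
dG = -6.0 + 8.314 * 310 * ln(39.55) / 1000
dG = 3.4783 kJ/mol

3.4783 kJ/mol


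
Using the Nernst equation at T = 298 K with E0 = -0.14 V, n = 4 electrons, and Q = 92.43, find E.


E = E0 - (RT/nF) * ln(Q)
E = -0.14 - (8.314 * 298 / (4 * 96485)) * ln(92.43)
E = -0.1691 V

-0.1691 V


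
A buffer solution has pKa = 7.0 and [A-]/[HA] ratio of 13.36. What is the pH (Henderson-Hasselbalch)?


pH = pKa + log10([A-]/[HA])
pH = 7.0 + log10(13.36)
pH = 8.1258

8.1258


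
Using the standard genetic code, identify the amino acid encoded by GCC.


Standard genetic code lookup.
Codon GCC -> Ala

Ala


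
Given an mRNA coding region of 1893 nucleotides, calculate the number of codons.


codons = nucleotides / 3
codons = 1893 / 3 = 631

631


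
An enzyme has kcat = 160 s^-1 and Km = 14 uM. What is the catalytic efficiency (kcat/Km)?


Catalytic efficiency = kcat / Km
= 160 / 14
= 11.4286 uM^-1*s^-1

11.4286 uM^-1*s^-1


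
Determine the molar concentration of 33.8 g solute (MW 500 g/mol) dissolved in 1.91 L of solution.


C = (mass / MW) / volume
C = (33.8 / 500) / 1.91
C = 0.0354 M

0.0354 M


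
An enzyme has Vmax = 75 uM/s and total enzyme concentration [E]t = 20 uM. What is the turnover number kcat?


kcat = Vmax / [E]t
kcat = 75 / 20
kcat = 3.75 s^-1

3.75 s^-1


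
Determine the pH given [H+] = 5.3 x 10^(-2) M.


pH = -log10([H+])
pH = -log10(5.3 x 10^(-2))
pH = 1.2757

1.2757


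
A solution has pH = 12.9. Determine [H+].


[H+] = 10^(-pH)
[H+] = 10^(-12.9)
[H+] = 1.259e-13 M

1.259e-13 M


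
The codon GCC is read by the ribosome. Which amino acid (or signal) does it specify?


Standard genetic code lookup.
Codon GCC -> Ala

Ala


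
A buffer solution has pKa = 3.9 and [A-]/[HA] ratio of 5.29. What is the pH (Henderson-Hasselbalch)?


pH = pKa + log10([A-]/[HA])
pH = 3.9 + log10(5.29)
pH = 4.6235

4.6235


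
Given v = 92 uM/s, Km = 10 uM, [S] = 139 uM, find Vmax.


Vmax = v * (Km + [S]) / [S]
Vmax = 92 * (10 + 139) / 139
Vmax = 98.6187 uM/s

98.6187 uM/s


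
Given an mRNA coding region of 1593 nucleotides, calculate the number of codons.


codons = nucleotides / 3
codons = 1593 / 3 = 531

531


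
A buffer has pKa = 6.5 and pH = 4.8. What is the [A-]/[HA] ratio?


[A-]/[HA] = 10^(pH - pKa)
= 10^(4.8 - 6.5)
= 0.02

0.02


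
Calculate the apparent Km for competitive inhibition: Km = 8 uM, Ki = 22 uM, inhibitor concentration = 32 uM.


Km_app = Km * (1 + [I]/Ki)
Km_app = 8 * (1 + 32/22)
Km_app = 19.6364 uM

19.6364 uM


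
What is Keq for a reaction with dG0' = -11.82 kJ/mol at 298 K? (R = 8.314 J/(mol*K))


Keq = exp(-dG0 * 1000 / (R * T))
Keq = exp(-(-11.82) * 1000 / (8.314 * 298))
Keq = 118.0136

118.0136


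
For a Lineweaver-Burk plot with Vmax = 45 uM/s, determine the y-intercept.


y-intercept = 1/Vmax
= 1/45
= 0.0222 s/uM

0.0222 s/uM


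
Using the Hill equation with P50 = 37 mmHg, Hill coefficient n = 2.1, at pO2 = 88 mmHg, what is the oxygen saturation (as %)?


Y = pO2^n / (P50^n + pO2^n)
Y = 88^2.1 / (37^2.1 + 88^2.1)
Y = 86.05%

86.05%


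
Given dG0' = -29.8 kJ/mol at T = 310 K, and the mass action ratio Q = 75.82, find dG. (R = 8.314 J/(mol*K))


dG = dG0' + RT * ln(Q) / 1000
dG = -29.8 + 8.314 * 310 * ln(75.82) / 1000
dG = -18.6443 kJ/mol

-18.6443 kJ/mol


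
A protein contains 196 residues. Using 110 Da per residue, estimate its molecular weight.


MW = n_residues * 110 Da
MW = 196 * 110
MW = 21560 Da

21560 Da


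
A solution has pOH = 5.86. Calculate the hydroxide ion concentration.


[OH-] = 10^(-pOH)
[OH-] = 10^(-5.86)
[OH-] = 1.380e-06 M

1.380e-06 M


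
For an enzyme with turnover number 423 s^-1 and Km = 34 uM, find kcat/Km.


Catalytic efficiency = kcat / Km
= 423 / 34
= 12.4412 uM^-1*s^-1

12.4412 uM^-1*s^-1


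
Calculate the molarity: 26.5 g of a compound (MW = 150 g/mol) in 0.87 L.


C = (mass / MW) / volume
C = (26.5 / 150) / 0.87
C = 0.2031 M

0.2031 M


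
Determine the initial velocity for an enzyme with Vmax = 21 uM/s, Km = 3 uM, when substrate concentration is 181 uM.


v = Vmax * [S] / (Km + [S])
v = 21 * 181 / (3 + 181)
v = 20.6576 uM/s

20.6576 uM/s


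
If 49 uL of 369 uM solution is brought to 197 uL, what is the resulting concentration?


C2 = C1 * V1 / V2
C2 = 369 * 49 / 197
C2 = 91.7817 uM

91.7817 uM


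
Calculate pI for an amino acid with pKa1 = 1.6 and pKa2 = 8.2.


pI = (pKa1 + pKa2) / 2
pI = (1.6 + 8.2) / 2
pI = 4.9

4.9


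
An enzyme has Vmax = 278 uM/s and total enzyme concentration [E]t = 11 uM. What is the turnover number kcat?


kcat = Vmax / [E]t
kcat = 278 / 11
kcat = 25.2727 s^-1

25.2727 s^-1


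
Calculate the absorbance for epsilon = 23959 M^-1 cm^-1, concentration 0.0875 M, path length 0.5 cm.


A = epsilon * c * l
A = 23959 * 0.0875 * 0.5
A = 1048.2062

1048.2062


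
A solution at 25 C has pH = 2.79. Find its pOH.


pOH = 14 - pH
pOH = 14 - 2.79
pOH = 11.21

11.21


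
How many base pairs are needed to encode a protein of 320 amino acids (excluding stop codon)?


Each amino acid = 1 codon = 3 bp
bp = 320 * 3 = 960 bp

960 bp


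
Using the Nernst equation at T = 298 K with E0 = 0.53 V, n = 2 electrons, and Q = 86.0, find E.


E = E0 - (RT/nF) * ln(Q)
E = 0.53 - (8.314 * 298 / (2 * 96485)) * ln(86.0)
E = 0.4728 V

0.4728 V


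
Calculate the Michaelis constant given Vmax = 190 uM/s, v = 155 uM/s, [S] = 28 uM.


Km = [S] * (Vmax - v) / v
Km = 28 * (190 - 155) / 155
Km = 6.3226 uM

6.3226 uM


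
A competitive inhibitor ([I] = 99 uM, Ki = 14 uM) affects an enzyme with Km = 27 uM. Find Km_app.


Km_app = Km * (1 + [I]/Ki)
Km_app = 27 * (1 + 99/14)
Km_app = 217.9286 uM

217.9286 uM


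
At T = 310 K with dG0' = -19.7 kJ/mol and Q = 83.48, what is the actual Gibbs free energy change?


dG = dG0' + RT * ln(Q) / 1000
dG = -19.7 + 8.314 * 310 * ln(83.48) / 1000
dG = -8.2963 kJ/mol

-8.2963 kJ/mol


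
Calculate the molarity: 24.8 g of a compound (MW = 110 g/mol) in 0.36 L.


C = (mass / MW) / volume
C = (24.8 / 110) / 0.36
C = 0.6263 M

0.6263 M


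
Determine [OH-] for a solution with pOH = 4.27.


[OH-] = 10^(-pOH)
[OH-] = 10^(-4.27)
[OH-] = 5.370e-05 M

5.370e-05 M


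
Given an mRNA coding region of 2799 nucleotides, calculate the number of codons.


codons = nucleotides / 3
codons = 2799 / 3 = 933

933


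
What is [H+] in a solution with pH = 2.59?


[H+] = 10^(-pH)
[H+] = 10^(-2.59)
[H+] = 0.0026 M

0.0026 M


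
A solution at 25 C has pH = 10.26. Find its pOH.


pOH = 14 - pH
pOH = 14 - 10.26
pOH = 3.74

3.74


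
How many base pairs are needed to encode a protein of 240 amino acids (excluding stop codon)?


Each amino acid = 1 codon = 3 bp
bp = 240 * 3 = 720 bp

720 bp


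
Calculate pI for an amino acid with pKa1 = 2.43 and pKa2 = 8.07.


pI = (pKa1 + pKa2) / 2
pI = (2.43 + 8.07) / 2
pI = 5.25

5.25


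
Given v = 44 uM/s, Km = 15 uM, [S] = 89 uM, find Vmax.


Vmax = v * (Km + [S]) / [S]
Vmax = 44 * (15 + 89) / 89
Vmax = 51.4157 uM/s

51.4157 uM/s


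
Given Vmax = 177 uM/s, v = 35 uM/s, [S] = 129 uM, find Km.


Km = [S] * (Vmax - v) / v
Km = 129 * (177 - 35) / 35
Km = 523.3714 uM

523.3714 uM


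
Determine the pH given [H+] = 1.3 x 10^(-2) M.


pH = -log10([H+])
pH = -log10(1.3 x 10^(-2))
pH = 1.8861

1.8861


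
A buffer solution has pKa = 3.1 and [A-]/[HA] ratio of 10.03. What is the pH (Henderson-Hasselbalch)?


pH = pKa + log10([A-]/[HA])
pH = 3.1 + log10(10.03)
pH = 4.1013

4.1013


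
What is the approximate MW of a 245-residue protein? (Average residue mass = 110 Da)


MW = n_residues * 110 Da
MW = 245 * 110
MW = 26950 Da

26950 Da


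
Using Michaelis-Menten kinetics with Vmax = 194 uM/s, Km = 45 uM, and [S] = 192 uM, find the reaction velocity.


v = Vmax * [S] / (Km + [S])
v = 194 * 192 / (45 + 192)
v = 157.1646 uM/s

157.1646 uM/s


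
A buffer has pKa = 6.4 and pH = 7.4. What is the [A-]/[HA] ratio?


[A-]/[HA] = 10^(pH - pKa)
= 10^(7.4 - 6.4)
= 10.0

10.0


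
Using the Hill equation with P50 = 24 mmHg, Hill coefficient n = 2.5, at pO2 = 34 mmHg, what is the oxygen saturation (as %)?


Y = pO2^n / (P50^n + pO2^n)
Y = 34^2.5 / (24^2.5 + 34^2.5)
Y = 70.49%

70.49%
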